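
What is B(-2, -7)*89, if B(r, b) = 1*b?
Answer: -623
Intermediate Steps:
B(r, b) = b
B(-2, -7)*89 = -7*89 = -623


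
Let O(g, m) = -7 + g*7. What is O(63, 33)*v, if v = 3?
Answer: 1302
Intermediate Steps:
O(g, m) = -7 + 7*g
O(63, 33)*v = (-7 + 7*63)*3 = (-7 + 441)*3 = 434*3 = 1302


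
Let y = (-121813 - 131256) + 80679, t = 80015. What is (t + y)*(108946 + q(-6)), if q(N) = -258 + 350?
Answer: -10072385250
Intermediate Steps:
q(N) = 92
y = -172390 (y = -253069 + 80679 = -172390)
(t + y)*(108946 + q(-6)) = (80015 - 172390)*(108946 + 92) = -92375*109038 = -10072385250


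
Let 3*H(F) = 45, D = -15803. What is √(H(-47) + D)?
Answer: 2*I*√3947 ≈ 125.65*I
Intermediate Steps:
H(F) = 15 (H(F) = (⅓)*45 = 15)
√(H(-47) + D) = √(15 - 15803) = √(-15788) = 2*I*√3947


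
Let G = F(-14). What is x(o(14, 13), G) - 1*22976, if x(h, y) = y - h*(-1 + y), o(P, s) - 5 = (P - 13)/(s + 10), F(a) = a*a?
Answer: -546560/23 ≈ -23763.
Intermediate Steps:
F(a) = a²
G = 196 (G = (-14)² = 196)
o(P, s) = 5 + (-13 + P)/(10 + s) (o(P, s) = 5 + (P - 13)/(s + 10) = 5 + (-13 + P)/(10 + s))
x(h, y) = y - h*(-1 + y)
x(o(14, 13), G) - 1*22976 = ((37 + 14 + 5*13)/(10 + 13) + 196 - 1*(37 + 14 + 5*13)/(10 + 13)*196) - 1*22976 = ((37 + 14 + 65)/23 + 196 - 1*(37 + 14 + 65)/23*196) - 22976 = ((1/23)*116 + 196 - 1*(1/23)*116*196) - 22976 = (116/23 + 196 - 1*116/23*196) - 22976 = (116/23 + 196 - 22736/23) - 22976 = -18112/23 - 22976 = -546560/23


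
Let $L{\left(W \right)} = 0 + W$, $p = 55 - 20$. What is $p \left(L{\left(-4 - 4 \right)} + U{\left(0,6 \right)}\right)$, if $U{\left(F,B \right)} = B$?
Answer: $-70$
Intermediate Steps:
$p = 35$ ($p = 55 - 20 = 35$)
$L{\left(W \right)} = W$
$p \left(L{\left(-4 - 4 \right)} + U{\left(0,6 \right)}\right) = 35 \left(\left(-4 - 4\right) + 6\right) = 35 \left(-8 + 6\right) = 35 \left(-2\right) = -70$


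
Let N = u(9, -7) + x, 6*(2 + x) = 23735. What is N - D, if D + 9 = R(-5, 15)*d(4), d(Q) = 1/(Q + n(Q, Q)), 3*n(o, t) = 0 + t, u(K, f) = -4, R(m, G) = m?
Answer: 190069/48 ≈ 3959.8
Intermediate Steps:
x = 23723/6 (x = -2 + (1/6)*23735 = -2 + 23735/6 = 23723/6 ≈ 3953.8)
n(o, t) = t/3 (n(o, t) = (0 + t)/3 = t/3)
d(Q) = 3/(4*Q) (d(Q) = 1/(Q + Q/3) = 1/(4*Q/3) = 3/(4*Q))
N = 23699/6 (N = -4 + 23723/6 = 23699/6 ≈ 3949.8)
D = -159/16 (D = -9 - 15/(4*4) = -9 - 5*3/16 = -9 - 15/16 = -159/16 ≈ -9.9375)
N - D = 23699/6 - 1*(-159/16) = 23699/6 + 159/16 = 190069/48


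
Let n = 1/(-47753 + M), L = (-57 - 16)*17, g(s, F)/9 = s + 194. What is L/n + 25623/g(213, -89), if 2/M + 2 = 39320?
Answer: 474163723630835/8001213 ≈ 5.9262e+7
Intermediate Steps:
g(s, F) = 1746 + 9*s (g(s, F) = 9*(s + 194) = 9*(194 + s) = 1746 + 9*s)
L = -1241 (L = -73*17 = -1241)
M = 1/19659 (M = 2/(-2 + 39320) = 2/39318 = 2*(1/39318) = 1/19659 ≈ 5.0867e-5)
n = -19659/938776226 (n = 1/(-47753 + 1/19659) = 1/(-938776226/19659) = -19659/938776226 ≈ -2.0941e-5)
L/n + 25623/g(213, -89) = -1241/(-19659/938776226) + 25623/(1746 + 9*213) = -1241*(-938776226/19659) + 25623/(1746 + 1917) = 1165021296466/19659 + 25623/3663 = 1165021296466/19659 + 25623*(1/3663) = 1165021296466/19659 + 2847/407 = 474163723630835/8001213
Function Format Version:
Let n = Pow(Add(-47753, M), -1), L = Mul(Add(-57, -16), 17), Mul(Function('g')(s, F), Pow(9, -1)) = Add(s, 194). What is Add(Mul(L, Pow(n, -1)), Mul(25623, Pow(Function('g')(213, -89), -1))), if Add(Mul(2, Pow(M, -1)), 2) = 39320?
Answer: Rational(474163723630835, 8001213) ≈ 5.9262e+7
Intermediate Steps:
Function('g')(s, F) = Add(1746, Mul(9, s)) (Function('g')(s, F) = Mul(9, Add(s, 194)) = Mul(9, Add(194, s)) = Add(1746, Mul(9, s)))
L = -1241 (L = Mul(-73, 17) = -1241)
M = Rational(1, 19659) (M = Mul(2, Pow(Add(-2, 39320), -1)) = Mul(2, Pow(39318, -1)) = Mul(2, Rational(1, 39318)) = Rational(1, 19659) ≈ 5.0867e-5)
n = Rational(-19659, 938776226) (n = Pow(Add(-47753, Rational(1, 19659)), -1) = Pow(Rational(-938776226, 19659), -1) = Rational(-19659, 938776226) ≈ -2.0941e-5)
Add(Mul(L, Pow(n, -1)), Mul(25623, Pow(Function('g')(213, -89), -1))) = Add(Mul(-1241, Pow(Rational(-19659, 938776226), -1)), Mul(25623, Pow(Add(1746, Mul(9, 213)), -1))) = Add(Mul(-1241, Rational(-938776226, 19659)), Mul(25623, Pow(Add(1746, 1917), -1))) = Add(Rational(1165021296466, 19659), Mul(25623, Pow(3663, -1))) = Add(Rational(1165021296466, 19659), Mul(25623, Rational(1, 3663))) = Add(Rational(1165021296466, 19659), Rational(2847, 407)) = Rational(474163723630835, 8001213)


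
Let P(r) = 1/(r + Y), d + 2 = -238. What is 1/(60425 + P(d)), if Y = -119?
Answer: 359/21692574 ≈ 1.6549e-5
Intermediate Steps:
d = -240 (d = -2 - 238 = -240)
P(r) = 1/(-119 + r) (P(r) = 1/(r - 119) = 1/(-119 + r))
1/(60425 + P(d)) = 1/(60425 + 1/(-119 - 240)) = 1/(60425 + 1/(-359)) = 1/(60425 - 1/359) = 1/(21692574/359) = 359/21692574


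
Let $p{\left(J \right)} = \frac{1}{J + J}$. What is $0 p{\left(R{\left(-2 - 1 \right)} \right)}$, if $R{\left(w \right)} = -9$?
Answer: $0$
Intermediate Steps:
$p{\left(J \right)} = \frac{1}{2 J}$
$0 p{\left(R{\left(-2 - 1 \right)} \right)} = 0 \frac{1}{2 \left(-9\right)} = 0 \cdot \frac{1}{2} \left(- \frac{1}{9}\right) = 0 \left(- \frac{1}{18}\right) = 0$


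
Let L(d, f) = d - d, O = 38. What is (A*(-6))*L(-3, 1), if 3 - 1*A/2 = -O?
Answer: 0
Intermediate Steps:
L(d, f) = 0
A = 82 (A = 6 - (-2)*38 = 6 - 2*(-38) = 6 + 76 = 82)
(A*(-6))*L(-3, 1) = (82*(-6))*0 = -492*0 = 0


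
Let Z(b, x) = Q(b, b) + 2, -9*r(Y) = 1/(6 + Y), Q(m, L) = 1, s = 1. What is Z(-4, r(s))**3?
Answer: 27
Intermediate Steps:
r(Y) = -1/(9*(6 + Y))
Z(b, x) = 3 (Z(b, x) = 1 + 2 = 3)
Z(-4, r(s))**3 = 3**3 = 27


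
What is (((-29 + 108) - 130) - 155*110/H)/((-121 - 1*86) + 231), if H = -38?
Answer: 1889/114 ≈ 16.570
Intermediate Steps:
(((-29 + 108) - 130) - 155*110/H)/((-121 - 1*86) + 231) = (((-29 + 108) - 130) - 155/((-38/110)))/((-121 - 1*86) + 231) = ((79 - 130) - 155/((-38*1/110)))/((-121 - 86) + 231) = (-51 - 155/(-19/55))/(-207 + 231) = (-51 - 155*(-55/19))/24 = (-51 + 8525/19)*(1/24) = (7556/19)*(1/24) = 1889/114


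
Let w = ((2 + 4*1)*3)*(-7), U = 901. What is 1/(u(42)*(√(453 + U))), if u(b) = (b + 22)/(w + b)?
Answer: -21*√1354/21664 ≈ -0.035669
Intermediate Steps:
w = -126 (w = ((2 + 4)*3)*(-7) = (6*3)*(-7) = 18*(-7) = -126)
u(b) = (22 + b)/(-126 + b) (u(b) = (b + 22)/(-126 + b) = (22 + b)/(-126 + b))
1/(u(42)*(√(453 + U))) = 1/((((22 + 42)/(-126 + 42)))*(√(453 + 901))) = 1/(((64/(-84)))*(√1354)) = (√1354/1354)/((-1/84*64)) = (√1354/1354)/(-16/21) = -21*√1354/21664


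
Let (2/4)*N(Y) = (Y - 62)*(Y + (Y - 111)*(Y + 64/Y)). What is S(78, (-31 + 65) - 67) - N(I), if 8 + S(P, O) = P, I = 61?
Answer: -366788/61 ≈ -6012.9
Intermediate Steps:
S(P, O) = -8 + P
N(Y) = 2*(-62 + Y)*(Y + (-111 + Y)*(Y + 64/Y)) (N(Y) = 2*((Y - 62)*(Y + (Y - 111)*(Y + 64/Y))) = 2*((-62 + Y)*(Y + (-111 + Y)*(Y + 64/Y))) = 2*(-62 + Y)*(Y + (-111 + Y)*(Y + 64/Y)))
S(78, (-31 + 65) - 67) - N(I) = (-8 + 78) - (-22144 - 344*61² + 2*61³ + 13768*61 + 880896/61) = 70 - (-22144 - 344*3721 + 2*226981 + 839848 + 880896*(1/61)) = 70 - (-22144 - 1280024 + 453962 + 839848 + 880896/61) = 70 - 1*371058/61 = 70 - 371058/61 = -366788/61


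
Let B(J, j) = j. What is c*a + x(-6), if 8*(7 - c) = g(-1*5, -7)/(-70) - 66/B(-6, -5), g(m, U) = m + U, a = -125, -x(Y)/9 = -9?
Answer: -8191/14 ≈ -585.07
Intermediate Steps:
x(Y) = 81 (x(Y) = -9*(-9) = 81)
g(m, U) = U + m
c = 373/70 (c = 7 - ((-7 - 1*5)/(-70) - 66/(-5))/8 = 7 - ((-7 - 5)*(-1/70) - 66*(-⅕))/8 = 7 - (-12*(-1/70) + 66/5)/8 = 7 - (6/35 + 66/5)/8 = 7 - ⅛*468/35 = 7 - 117/70 = 373/70 ≈ 5.3286)
c*a + x(-6) = (373/70)*(-125) + 81 = -9325/14 + 81 = -8191/14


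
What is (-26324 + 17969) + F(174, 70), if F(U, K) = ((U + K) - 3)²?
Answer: 49726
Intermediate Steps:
F(U, K) = (-3 + K + U)² (F(U, K) = ((K + U) - 3)² = (-3 + K + U)²)
(-26324 + 17969) + F(174, 70) = (-26324 + 17969) + (-3 + 70 + 174)² = -8355 + 241² = -8355 + 58081 = 49726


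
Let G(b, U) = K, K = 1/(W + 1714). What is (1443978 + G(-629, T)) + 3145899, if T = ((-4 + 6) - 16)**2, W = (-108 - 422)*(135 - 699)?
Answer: 1379873082019/300634 ≈ 4.5899e+6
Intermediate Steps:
W = 298920 (W = -530*(-564) = 298920)
T = 196 (T = (2 - 16)**2 = (-14)**2 = 196)
K = 1/300634 (K = 1/(298920 + 1714) = 1/300634 ≈ 3.3263e-6)
G(b, U) = 1/300634
(1443978 + G(-629, T)) + 3145899 = (1443978 + 1/300634) + 3145899 = 434108882053/300634 + 3145899 = 1379873082019/300634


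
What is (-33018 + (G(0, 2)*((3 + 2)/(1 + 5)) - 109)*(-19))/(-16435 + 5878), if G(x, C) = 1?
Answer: 185777/63342 ≈ 2.9329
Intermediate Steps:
(-33018 + (G(0, 2)*((3 + 2)/(1 + 5)) - 109)*(-19))/(-16435 + 5878) = (-33018 + (1*((3 + 2)/(1 + 5)) - 109)*(-19))/(-16435 + 5878) = (-33018 + (1*(5/6) - 109)*(-19))/(-10557) = (-33018 + (1*(5*(⅙)) - 109)*(-19))*(-1/10557) = (-33018 + (1*(⅚) - 109)*(-19))*(-1/10557) = (-33018 + (⅚ - 109)*(-19))*(-1/10557) = (-33018 - 649/6*(-19))*(-1/10557) = (-33018 + 12331/6)*(-1/10557) = -185777/6*(-1/10557) = 185777/63342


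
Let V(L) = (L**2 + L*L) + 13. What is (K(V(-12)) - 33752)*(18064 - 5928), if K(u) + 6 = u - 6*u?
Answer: -427951768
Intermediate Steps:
V(L) = 13 + 2*L**2 (V(L) = (L**2 + L**2) + 13 = 2*L**2 + 13 = 13 + 2*L**2)
K(u) = -6 - 5*u (K(u) = -6 + (u - 6*u) = -6 - 5*u)
(K(V(-12)) - 33752)*(18064 - 5928) = ((-6 - 5*(13 + 2*(-12)**2)) - 33752)*(18064 - 5928) = ((-6 - 5*(13 + 2*144)) - 33752)*12136 = ((-6 - 5*(13 + 288)) - 33752)*12136 = ((-6 - 5*301) - 33752)*12136 = ((-6 - 1505) - 33752)*12136 = (-1511 - 33752)*12136 = -35263*12136 = -427951768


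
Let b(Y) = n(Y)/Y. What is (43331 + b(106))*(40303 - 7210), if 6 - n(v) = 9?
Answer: 151998895719/106 ≈ 1.4340e+9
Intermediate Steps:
n(v) = -3 (n(v) = 6 - 1*9 = 6 - 9 = -3)
b(Y) = -3/Y
(43331 + b(106))*(40303 - 7210) = (43331 - 3/106)*(40303 - 7210) = (43331 - 3*1/106)*33093 = (43331 - 3/106)*33093 = (4593083/106)*33093 = 151998895719/106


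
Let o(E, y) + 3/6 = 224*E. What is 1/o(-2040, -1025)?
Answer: -2/913921 ≈ -2.1884e-6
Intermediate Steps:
o(E, y) = -½ + 224*E
1/o(-2040, -1025) = 1/(-½ + 224*(-2040)) = 1/(-½ - 456960) = 1/(-913921/2) = -2/913921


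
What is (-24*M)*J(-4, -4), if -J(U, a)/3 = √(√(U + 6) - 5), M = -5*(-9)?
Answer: 3240*√(-5 + √2) ≈ 6135.3*I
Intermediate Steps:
M = 45
J(U, a) = -3*√(-5 + √(6 + U)) (J(U, a) = -3*√(√(U + 6) - 5) = -3*√(√(6 + U) - 5) = -3*√(-5 + √(6 + U)))
(-24*M)*J(-4, -4) = (-24*45)*(-3*√(-5 + √(6 - 4))) = -(-3240)*√(-5 + √2) = 3240*√(-5 + √2)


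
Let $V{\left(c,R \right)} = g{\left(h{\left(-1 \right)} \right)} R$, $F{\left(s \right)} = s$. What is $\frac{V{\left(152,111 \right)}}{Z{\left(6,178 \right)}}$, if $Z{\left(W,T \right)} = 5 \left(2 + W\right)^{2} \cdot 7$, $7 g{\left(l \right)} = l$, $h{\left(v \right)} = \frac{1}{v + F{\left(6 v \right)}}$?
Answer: $- \frac{111}{109760} \approx -0.0010113$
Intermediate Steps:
$h{\left(v \right)} = \frac{1}{7 v}$ ($h{\left(v \right)} = \frac{1}{v + 6 v} = \frac{1}{7 v}$)
$g{\left(l \right)} = \frac{l}{7}$
$V{\left(c,R \right)} = - \frac{R}{49}$ ($V{\left(c,R \right)} = \frac{\frac{1}{7} \frac{1}{-1}}{7} R = \frac{\frac{1}{7} \left(-1\right)}{7} R = \frac{1}{7} \left(- \frac{1}{7}\right) R = - \frac{R}{49}$)
$Z{\left(W,T \right)} = 35 \left(2 + W\right)^{2}$
$\frac{V{\left(152,111 \right)}}{Z{\left(6,178 \right)}} = \frac{\left(- \frac{1}{49}\right) 111}{35 \left(2 + 6\right)^{2}} = - \frac{111}{49 \cdot 35 \cdot 8^{2}} = - \frac{111}{49 \cdot 35 \cdot 64} = - \frac{111}{49 \cdot 2240} = \left(- \frac{111}{49}\right) \frac{1}{2240} = - \frac{111}{109760}$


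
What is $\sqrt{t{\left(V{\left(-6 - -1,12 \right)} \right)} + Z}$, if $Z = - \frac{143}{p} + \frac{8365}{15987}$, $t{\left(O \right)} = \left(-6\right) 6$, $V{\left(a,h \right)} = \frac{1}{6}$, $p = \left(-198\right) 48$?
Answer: $\frac{i \sqrt{979648914}}{5256} \approx 5.955 i$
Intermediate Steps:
$p = -9504$
$V{\left(a,h \right)} = \frac{1}{6}$
$t{\left(O \right)} = -36$
$Z = \frac{2478397}{4604256}$ ($Z = - \frac{143}{-9504} + \frac{8365}{15987} = \left(-143\right) \left(- \frac{1}{9504}\right) + 8365 \cdot \frac{1}{15987} = \frac{13}{864} + \frac{8365}{15987} = \frac{2478397}{4604256} \approx 0.53828$)
$\sqrt{t{\left(V{\left(-6 - -1,12 \right)} \right)} + Z} = \sqrt{-36 + \frac{2478397}{4604256}} = \sqrt{- \frac{163274819}{4604256}} = \frac{i \sqrt{979648914}}{5256}$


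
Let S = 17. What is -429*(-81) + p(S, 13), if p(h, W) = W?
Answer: 34762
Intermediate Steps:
-429*(-81) + p(S, 13) = -429*(-81) + 13 = 34749 + 13 = 34762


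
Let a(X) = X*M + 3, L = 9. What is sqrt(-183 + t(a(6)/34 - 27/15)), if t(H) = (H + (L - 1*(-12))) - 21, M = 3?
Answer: 21*I*sqrt(12070)/170 ≈ 13.571*I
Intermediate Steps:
a(X) = 3 + 3*X (a(X) = X*3 + 3 = 3*X + 3 = 3 + 3*X)
t(H) = H (t(H) = (H + (9 - 1*(-12))) - 21 = (H + (9 + 12)) - 21 = (H + 21) - 21 = (21 + H) - 21 = H)
sqrt(-183 + t(a(6)/34 - 27/15)) = sqrt(-183 + ((3 + 3*6)/34 - 27/15)) = sqrt(-183 + ((3 + 18)*(1/34) - 27*1/15)) = sqrt(-183 + (21*(1/34) - 9/5)) = sqrt(-183 + (21/34 - 9/5)) = sqrt(-183 - 201/170) = sqrt(-31311/170) = 21*I*sqrt(12070)/170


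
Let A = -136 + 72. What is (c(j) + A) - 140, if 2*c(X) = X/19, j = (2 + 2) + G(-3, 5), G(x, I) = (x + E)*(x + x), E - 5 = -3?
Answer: -3871/19 ≈ -203.74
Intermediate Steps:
E = 2 (E = 5 - 3 = 2)
A = -64
G(x, I) = 2*x*(2 + x) (G(x, I) = (x + 2)*(x + x) = (2 + x)*(2*x) = 2*x*(2 + x))
j = 10 (j = (2 + 2) + 2*(-3)*(2 - 3) = 4 + 2*(-3)*(-1) = 4 + 6 = 10)
c(X) = X/38 (c(X) = (X/19)/2 = X/38)
(c(j) + A) - 140 = ((1/38)*10 - 64) - 140 = (5/19 - 64) - 140 = -1211/19 - 140 = -3871/19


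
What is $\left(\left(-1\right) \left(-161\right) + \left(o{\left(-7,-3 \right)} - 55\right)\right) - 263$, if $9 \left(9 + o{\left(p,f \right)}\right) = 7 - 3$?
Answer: $- \frac{1490}{9} \approx -165.56$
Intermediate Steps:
$o{\left(p,f \right)} = - \frac{77}{9}$ ($o{\left(p,f \right)} = -9 + \frac{7 - 3}{9} = -9 + \frac{1}{9} \cdot 4 = -9 + \frac{4}{9} = - \frac{77}{9}$)
$\left(\left(-1\right) \left(-161\right) + \left(o{\left(-7,-3 \right)} - 55\right)\right) - 263 = \left(\left(-1\right) \left(-161\right) - \frac{572}{9}\right) - 263 = \left(161 - \frac{572}{9}\right) - 263 = \frac{877}{9} - 263 = - \frac{1490}{9}$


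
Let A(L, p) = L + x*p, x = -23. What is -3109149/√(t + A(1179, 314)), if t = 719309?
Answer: -3109149*√713266/713266 ≈ -3681.4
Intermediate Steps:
A(L, p) = L - 23*p
-3109149/√(t + A(1179, 314)) = -3109149/√(719309 + (1179 - 23*314)) = -3109149/√(719309 + (1179 - 7222)) = -3109149/√(719309 - 6043) = -3109149*√713266/713266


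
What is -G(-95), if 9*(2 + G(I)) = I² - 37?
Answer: -2990/3 ≈ -996.67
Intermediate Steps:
G(I) = -55/9 + I²/9 (G(I) = -2 + (I² - 37)/9 = -2 + (-37 + I²)/9 = -2 + (-37/9 + I²/9) = -55/9 + I²/9)
-G(-95) = -(-55/9 + (⅑)*(-95)²) = -(-55/9 + (⅑)*9025) = -(-55/9 + 9025/9) = -1*2990/3 = -2990/3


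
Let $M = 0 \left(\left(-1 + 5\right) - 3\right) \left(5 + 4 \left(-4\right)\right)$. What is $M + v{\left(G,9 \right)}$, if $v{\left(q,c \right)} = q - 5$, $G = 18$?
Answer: $13$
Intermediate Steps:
$v{\left(q,c \right)} = -5 + q$ ($v{\left(q,c \right)} = q - 5 = -5 + q$)
$M = 0$ ($M = 0 \left(4 - 3\right) \left(5 - 16\right) = 0 \cdot 1 \left(-11\right) = 0 \left(-11\right) = 0$)
$M + v{\left(G,9 \right)} = 0 + \left(-5 + 18\right) = 0 + 13 = 13$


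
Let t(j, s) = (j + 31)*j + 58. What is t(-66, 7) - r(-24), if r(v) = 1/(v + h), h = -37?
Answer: 144449/61 ≈ 2368.0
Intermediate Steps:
r(v) = 1/(-37 + v) (r(v) = 1/(v - 37) = 1/(-37 + v))
t(j, s) = 58 + j*(31 + j) (t(j, s) = (31 + j)*j + 58 = j*(31 + j) + 58 = 58 + j*(31 + j))
t(-66, 7) - r(-24) = (58 + (-66)² + 31*(-66)) - 1/(-37 - 24) = (58 + 4356 - 2046) - 1/(-61) = 2368 - 1*(-1/61) = 2368 + 1/61 = 144449/61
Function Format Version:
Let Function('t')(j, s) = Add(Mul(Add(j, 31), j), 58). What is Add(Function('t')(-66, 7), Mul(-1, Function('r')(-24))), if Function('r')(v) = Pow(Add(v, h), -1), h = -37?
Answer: Rational(144449, 61) ≈ 2368.0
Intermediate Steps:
Function('r')(v) = Pow(Add(-37, v), -1) (Function('r')(v) = Pow(Add(v, -37), -1) = Pow(Add(-37, v), -1))
Function('t')(j, s) = Add(58, Mul(j, Add(31, j))) (Function('t')(j, s) = Add(Mul(Add(31, j), j), 58) = Add(Mul(j, Add(31, j)), 58) = Add(58, Mul(j, Add(31, j))))
Add(Function('t')(-66, 7), Mul(-1, Function('r')(-24))) = Add(Add(58, Pow(-66, 2), Mul(31, -66)), Mul(-1, Pow(Add(-37, -24), -1))) = Add(Add(58, 4356, -2046), Mul(-1, Pow(-61, -1))) = Add(2368, Mul(-1, Rational(-1, 61))) = Add(2368, Rational(1, 61)) = Rational(144449, 61)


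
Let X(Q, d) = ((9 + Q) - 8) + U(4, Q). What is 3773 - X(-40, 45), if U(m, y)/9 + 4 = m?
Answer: 3812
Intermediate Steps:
U(m, y) = -36 + 9*m
X(Q, d) = 1 + Q (X(Q, d) = ((9 + Q) - 8) + (-36 + 9*4) = (1 + Q) + (-36 + 36) = (1 + Q) + 0 = 1 + Q)
3773 - X(-40, 45) = 3773 - (1 - 40) = 3773 - 1*(-39) = 3773 + 39 = 3812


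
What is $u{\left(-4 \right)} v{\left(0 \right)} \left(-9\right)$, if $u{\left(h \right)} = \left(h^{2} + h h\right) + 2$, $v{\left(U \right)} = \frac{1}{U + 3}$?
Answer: $-102$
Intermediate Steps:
$v{\left(U \right)} = \frac{1}{3 + U}$
$u{\left(h \right)} = 2 + 2 h^{2}$ ($u{\left(h \right)} = \left(h^{2} + h^{2}\right) + 2 = 2 h^{2} + 2 = 2 + 2 h^{2}$)
$u{\left(-4 \right)} v{\left(0 \right)} \left(-9\right) = \frac{2 + 2 \left(-4\right)^{2}}{3 + 0} \left(-9\right) = \frac{2 + 2 \cdot 16}{3} \left(-9\right) = \left(2 + 32\right) \frac{1}{3} \left(-9\right) = 34 \cdot \frac{1}{3} \left(-9\right) = \frac{34}{3} \left(-9\right) = -102$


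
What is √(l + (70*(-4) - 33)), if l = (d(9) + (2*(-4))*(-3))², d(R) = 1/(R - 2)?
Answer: 2*√3306/7 ≈ 16.428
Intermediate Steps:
d(R) = 1/(-2 + R)
l = 28561/49 (l = (1/(-2 + 9) + (2*(-4))*(-3))² = (1/7 - 8*(-3))² = (⅐ + 24)² = (169/7)² = 28561/49 ≈ 582.88)
√(l + (70*(-4) - 33)) = √(28561/49 + (70*(-4) - 33)) = √(28561/49 + (-280 - 33)) = √(28561/49 - 313) = √(13224/49) = 2*√3306/7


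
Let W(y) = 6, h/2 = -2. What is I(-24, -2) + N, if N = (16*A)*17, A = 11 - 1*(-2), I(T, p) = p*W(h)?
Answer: 3524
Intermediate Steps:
h = -4 (h = 2*(-2) = -4)
I(T, p) = 6*p (I(T, p) = p*6 = 6*p)
A = 13 (A = 11 + 2 = 13)
N = 3536 (N = (16*13)*17 = 208*17 = 3536)
I(-24, -2) + N = 6*(-2) + 3536 = -12 + 3536 = 3524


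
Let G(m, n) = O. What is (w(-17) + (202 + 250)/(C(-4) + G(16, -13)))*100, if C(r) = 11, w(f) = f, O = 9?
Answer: 560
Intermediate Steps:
G(m, n) = 9
(w(-17) + (202 + 250)/(C(-4) + G(16, -13)))*100 = (-17 + (202 + 250)/(11 + 9))*100 = (-17 + 452/20)*100 = (-17 + 452*(1/20))*100 = (-17 + 113/5)*100 = (28/5)*100 = 560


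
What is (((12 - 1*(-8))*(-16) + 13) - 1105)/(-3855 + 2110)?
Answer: 1412/1745 ≈ 0.80917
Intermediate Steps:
(((12 - 1*(-8))*(-16) + 13) - 1105)/(-3855 + 2110) = (((12 + 8)*(-16) + 13) - 1105)/(-1745) = ((20*(-16) + 13) - 1105)*(-1/1745) = ((-320 + 13) - 1105)*(-1/1745) = (-307 - 1105)*(-1/1745) = -1412*(-1/1745) = 1412/1745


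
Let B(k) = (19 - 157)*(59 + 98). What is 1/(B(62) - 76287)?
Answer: -1/97953 ≈ -1.0209e-5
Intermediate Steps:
B(k) = -21666 (B(k) = -138*157 = -21666)
1/(B(62) - 76287) = 1/(-21666 - 76287) = 1/(-97953) = -1/97953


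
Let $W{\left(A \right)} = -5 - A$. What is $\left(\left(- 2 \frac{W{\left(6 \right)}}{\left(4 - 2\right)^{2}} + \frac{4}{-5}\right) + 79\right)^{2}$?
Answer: $\frac{700569}{100} \approx 7005.7$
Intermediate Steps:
$\left(\left(- 2 \frac{W{\left(6 \right)}}{\left(4 - 2\right)^{2}} + \frac{4}{-5}\right) + 79\right)^{2} = \left(\left(- 2 \frac{-5 - 6}{\left(4 - 2\right)^{2}} + \frac{4}{-5}\right) + 79\right)^{2} = \left(\left(- 2 \frac{-5 - 6}{2^{2}} + 4 \left(- \frac{1}{5}\right)\right) + 79\right)^{2} = \left(\left(- 2 \left(- \frac{11}{4}\right) - \frac{4}{5}\right) + 79\right)^{2} = \left(\left(- 2 \left(\left(-11\right) \frac{1}{4}\right) - \frac{4}{5}\right) + 79\right)^{2} = \left(\left(\left(-2\right) \left(- \frac{11}{4}\right) - \frac{4}{5}\right) + 79\right)^{2} = \left(\left(\frac{11}{2} - \frac{4}{5}\right) + 79\right)^{2} = \left(\frac{47}{10} + 79\right)^{2} = \left(\frac{837}{10}\right)^{2} = \frac{700569}{100}$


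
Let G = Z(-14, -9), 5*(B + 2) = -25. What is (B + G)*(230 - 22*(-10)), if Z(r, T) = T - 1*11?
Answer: -12150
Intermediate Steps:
B = -7 (B = -2 + (⅕)*(-25) = -2 - 5 = -7)
Z(r, T) = -11 + T (Z(r, T) = T - 11 = -11 + T)
G = -20 (G = -11 - 9 = -20)
(B + G)*(230 - 22*(-10)) = (-7 - 20)*(230 - 22*(-10)) = -27*(230 + 220) = -27*450 = -12150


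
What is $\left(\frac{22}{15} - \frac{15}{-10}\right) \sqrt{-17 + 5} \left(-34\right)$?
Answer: $- \frac{3026 i \sqrt{3}}{15} \approx - 349.41 i$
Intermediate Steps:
$\left(\frac{22}{15} - \frac{15}{-10}\right) \sqrt{-17 + 5} \left(-34\right) = \left(22 \cdot \frac{1}{15} - - \frac{3}{2}\right) \sqrt{-12} \left(-34\right) = \left(\frac{22}{15} + \frac{3}{2}\right) 2 i \sqrt{3} \left(-34\right) = \frac{89 \cdot 2 i \sqrt{3}}{30} \left(-34\right) = \frac{89 i \sqrt{3}}{15} \left(-34\right) = - \frac{3026 i \sqrt{3}}{15}$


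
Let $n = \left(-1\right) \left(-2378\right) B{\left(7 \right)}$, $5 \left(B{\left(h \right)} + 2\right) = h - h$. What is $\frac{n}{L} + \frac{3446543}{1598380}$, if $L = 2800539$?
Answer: $\frac{1377796598771}{639475075260} \approx 2.1546$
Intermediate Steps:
$B{\left(h \right)} = -2$ ($B{\left(h \right)} = -2 + \frac{h - h}{5} = -2 + \frac{1}{5} \cdot 0 = -2 + 0 = -2$)
$n = -4756$ ($n = \left(-1\right) \left(-2378\right) \left(-2\right) = 2378 \left(-2\right) = -4756$)
$\frac{n}{L} + \frac{3446543}{1598380} = - \frac{4756}{2800539} + \frac{3446543}{1598380} = \frac{1377796598771}{639475075260}$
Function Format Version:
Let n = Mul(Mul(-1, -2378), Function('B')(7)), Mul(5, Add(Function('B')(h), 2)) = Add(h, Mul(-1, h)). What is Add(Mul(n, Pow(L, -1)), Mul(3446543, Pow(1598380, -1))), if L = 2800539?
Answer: Rational(1377796598771, 639475075260) ≈ 2.1546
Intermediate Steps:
Function('B')(h) = -2 (Function('B')(h) = Add(-2, Mul(Rational(1, 5), Add(h, Mul(-1, h)))) = Add(-2, Mul(Rational(1, 5), 0)) = Add(-2, 0) = -2)
n = -4756 (n = Mul(Mul(-1, -2378), -2) = Mul(2378, -2) = -4756)
Add(Mul(n, Pow(L, -1)), Mul(3446543, Pow(1598380, -1))) = Add(Mul(-4756, Pow(2800539, -1)), Mul(3446543, Pow(1598380, -1))) = Add(Mul(-4756, Rational(1, 2800539)), Mul(3446543, Rational(1, 1598380))) = Add(Rational(-4756, 2800539), Rational(3446543, 1598380)) = Rational(1377796598771, 639475075260)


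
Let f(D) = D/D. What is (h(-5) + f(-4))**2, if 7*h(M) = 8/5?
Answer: 1849/1225 ≈ 1.5094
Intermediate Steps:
h(M) = 8/35 (h(M) = (8/5)/7 = (8*(1/5))/7 = (1/7)*(8/5) = 8/35)
f(D) = 1
(h(-5) + f(-4))**2 = (8/35 + 1)**2 = (43/35)**2 = 1849/1225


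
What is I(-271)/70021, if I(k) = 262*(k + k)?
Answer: -142004/70021 ≈ -2.0280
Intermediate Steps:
I(k) = 524*k (I(k) = 262*(2*k) = 524*k)
I(-271)/70021 = (524*(-271))/70021 = -142004*1/70021 = -142004/70021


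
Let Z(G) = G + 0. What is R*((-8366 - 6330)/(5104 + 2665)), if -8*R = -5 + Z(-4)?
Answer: -16533/7769 ≈ -2.1281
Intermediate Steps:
Z(G) = G
R = 9/8 (R = -(-5 - 4)/8 = -1/8*(-9) = 9/8 ≈ 1.1250)
R*((-8366 - 6330)/(5104 + 2665)) = 9*((-8366 - 6330)/(5104 + 2665))/8 = 9*(-14696/7769)/8 = 9*(-14696*1/7769)/8 = (9/8)*(-14696/7769) = -16533/7769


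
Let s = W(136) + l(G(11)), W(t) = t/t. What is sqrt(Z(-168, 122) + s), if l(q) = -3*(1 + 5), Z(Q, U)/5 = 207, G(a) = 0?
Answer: sqrt(1018) ≈ 31.906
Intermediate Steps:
W(t) = 1
Z(Q, U) = 1035 (Z(Q, U) = 5*207 = 1035)
l(q) = -18 (l(q) = -3*6 = -18)
s = -17 (s = 1 - 18 = -17)
sqrt(Z(-168, 122) + s) = sqrt(1035 - 17) = sqrt(1018)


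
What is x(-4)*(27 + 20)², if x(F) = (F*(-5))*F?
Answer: -176720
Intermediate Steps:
x(F) = -5*F² (x(F) = (-5*F)*F = -5*F²)
x(-4)*(27 + 20)² = (-5*(-4)²)*(27 + 20)² = -5*16*47² = -80*2209 = -176720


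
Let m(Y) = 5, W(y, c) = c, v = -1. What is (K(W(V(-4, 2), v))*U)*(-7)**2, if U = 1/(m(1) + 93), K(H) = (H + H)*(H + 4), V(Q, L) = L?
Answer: -3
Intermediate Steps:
K(H) = 2*H*(4 + H) (K(H) = (2*H)*(4 + H) = 2*H*(4 + H))
U = 1/98 (U = 1/(5 + 93) = 1/98 ≈ 0.010204)
(K(W(V(-4, 2), v))*U)*(-7)**2 = ((2*(-1)*(4 - 1))*(1/98))*(-7)**2 = ((2*(-1)*3)*(1/98))*49 = -6*1/98*49 = -3/49*49 = -3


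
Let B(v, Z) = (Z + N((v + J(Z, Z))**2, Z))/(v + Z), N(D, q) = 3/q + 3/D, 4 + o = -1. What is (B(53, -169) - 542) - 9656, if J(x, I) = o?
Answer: -153517845673/15055872 ≈ -10197.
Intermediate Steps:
o = -5 (o = -4 - 1 = -5)
J(x, I) = -5
N(D, q) = 3/D + 3/q
B(v, Z) = (Z + 3/Z + 3/(-5 + v)**2)/(Z + v) (B(v, Z) = (Z + (3/((v - 5)**2) + 3/Z))/(v + Z) = (Z + (3/((-5 + v)**2) + 3/Z))/(Z + v) = (Z + (3/(-5 + v)**2 + 3/Z))/(Z + v) = (Z + (3/Z + 3/(-5 + v)**2))/(Z + v) = (Z + 3/Z + 3/(-5 + v)**2)/(Z + v))
(B(53, -169) - 542) - 9656 = ((-169 + 3/(-169) + 3/(-5 + 53)**2)/(-169 + 53) - 542) - 9656 = ((-169 + 3*(-1/169) + 3/48**2)/(-116) - 542) - 9656 = (-(-169 - 3/169 + 3*(1/2304))/116 - 542) - 9656 = (-(-169 - 3/169 + 1/768)/116 - 542) - 9656 = (-1/116*(-21936983/129792) - 542) - 9656 = (21936983/15055872 - 542) - 9656 = -8138345641/15055872 - 9656 = -153517845673/15055872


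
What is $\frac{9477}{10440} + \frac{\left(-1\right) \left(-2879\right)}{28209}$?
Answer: $\frac{33043717}{32722440} \approx 1.0098$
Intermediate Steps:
$\frac{9477}{10440} + \frac{\left(-1\right) \left(-2879\right)}{28209} = 9477 \cdot \frac{1}{10440} + 2879 \cdot \frac{1}{28209} = \frac{1053}{1160} + \frac{2879}{28209} = \frac{33043717}{32722440}$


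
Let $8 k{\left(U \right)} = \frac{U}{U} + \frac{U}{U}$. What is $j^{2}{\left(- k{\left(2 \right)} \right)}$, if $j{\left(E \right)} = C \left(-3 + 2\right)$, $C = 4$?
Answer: $16$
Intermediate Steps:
$k{\left(U \right)} = \frac{1}{4}$ ($k{\left(U \right)} = \frac{\frac{U}{U} + \frac{U}{U}}{8} = \frac{1 + 1}{8} = \frac{1}{8} \cdot 2 = \frac{1}{4}$)
$j{\left(E \right)} = -4$ ($j{\left(E \right)} = 4 \left(-3 + 2\right) = 4 \left(-1\right) = -4$)
$j^{2}{\left(- k{\left(2 \right)} \right)} = \left(-4\right)^{2} = 16$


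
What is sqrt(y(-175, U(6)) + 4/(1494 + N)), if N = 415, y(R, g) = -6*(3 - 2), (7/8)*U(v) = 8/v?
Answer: 5*I*sqrt(874322)/1909 ≈ 2.4491*I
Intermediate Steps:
U(v) = 64/(7*v) (U(v) = 8*(8/v)/7 = 64/(7*v))
y(R, g) = -6 (y(R, g) = -6*1 = -6)
sqrt(y(-175, U(6)) + 4/(1494 + N)) = sqrt(-6 + 4/(1494 + 415)) = sqrt(-6 + 4/1909) = sqrt(-11450/1909) = 5*I*sqrt(874322)/1909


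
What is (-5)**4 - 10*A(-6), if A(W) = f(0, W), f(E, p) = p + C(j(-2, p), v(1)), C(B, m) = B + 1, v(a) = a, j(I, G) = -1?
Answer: 685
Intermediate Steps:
C(B, m) = 1 + B
f(E, p) = p (f(E, p) = p + (1 - 1) = p + 0 = p)
A(W) = W
(-5)**4 - 10*A(-6) = (-5)**4 - 10*(-6) = 625 + 60 = 685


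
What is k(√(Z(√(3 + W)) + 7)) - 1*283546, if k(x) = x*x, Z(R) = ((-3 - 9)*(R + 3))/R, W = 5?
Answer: -283551 - 9*√2 ≈ -2.8356e+5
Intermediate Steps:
Z(R) = (-36 - 12*R)/R (Z(R) = (-12*(3 + R))/R = (-36 - 12*R)/R)
k(x) = x²
k(√(Z(√(3 + W)) + 7)) - 1*283546 = (√((-12 - 36/√(3 + 5)) + 7))² - 1*283546 = (√((-12 - 36*√2/4) + 7))² - 283546 = (√((-12 - 9*√2) + 7))² - 283546 = (√(-5 - 9*√2))² - 283546 = (-5 - 9*√2) - 283546 = -283551 - 9*√2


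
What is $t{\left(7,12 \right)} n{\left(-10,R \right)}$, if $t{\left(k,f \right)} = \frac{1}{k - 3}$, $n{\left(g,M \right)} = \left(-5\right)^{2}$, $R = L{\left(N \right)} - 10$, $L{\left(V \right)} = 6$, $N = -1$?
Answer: $\frac{25}{4} \approx 6.25$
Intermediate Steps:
$R = -4$ ($R = 6 - 10 = -4$)
$n{\left(g,M \right)} = 25$
$t{\left(k,f \right)} = \frac{1}{-3 + k}$
$t{\left(7,12 \right)} n{\left(-10,R \right)} = \frac{1}{-3 + 7} \cdot 25 = \frac{1}{4} \cdot 25 = \frac{25}{4}$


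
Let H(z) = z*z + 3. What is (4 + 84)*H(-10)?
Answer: 9064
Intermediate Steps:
H(z) = 3 + z² (H(z) = z² + 3 = 3 + z²)
(4 + 84)*H(-10) = (4 + 84)*(3 + (-10)²) = 88*(3 + 100) = 88*103 = 9064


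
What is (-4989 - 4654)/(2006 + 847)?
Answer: -9643/2853 ≈ -3.3800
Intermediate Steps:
(-4989 - 4654)/(2006 + 847) = -9643/2853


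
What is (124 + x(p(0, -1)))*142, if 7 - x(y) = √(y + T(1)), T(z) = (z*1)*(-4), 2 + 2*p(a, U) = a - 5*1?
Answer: 18602 - 71*I*√30 ≈ 18602.0 - 388.88*I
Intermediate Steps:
p(a, U) = -7/2 + a/2 (p(a, U) = -1 + (a - 5*1)/2 = -1 + (a - 5)/2 = -1 + (-5 + a)/2 = -1 + (-5/2 + a/2) = -7/2 + a/2)
T(z) = -4*z (T(z) = z*(-4) = -4*z)
x(y) = 7 - √(-4 + y) (x(y) = 7 - √(y - 4*1) = 7 - √(y - 4) = 7 - √(-4 + y))
(124 + x(p(0, -1)))*142 = (124 + (7 - √(-4 + (-7/2 + (½)*0))))*142 = (124 + (7 - √(-4 + (-7/2 + 0))))*142 = (124 + (7 - √(-4 - 7/2)))*142 = (124 + (7 - √(-15/2)))*142 = (124 + (7 - I*√30/2))*142 = (131 - I*√30/2)*142 = 18602 - 71*I*√30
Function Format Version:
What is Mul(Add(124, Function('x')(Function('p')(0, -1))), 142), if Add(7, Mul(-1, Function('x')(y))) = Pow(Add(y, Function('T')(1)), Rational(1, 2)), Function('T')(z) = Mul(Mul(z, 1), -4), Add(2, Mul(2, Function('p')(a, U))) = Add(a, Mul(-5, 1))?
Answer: Add(18602, Mul(-71, I, Pow(30, Rational(1, 2)))) ≈ Add(18602., Mul(-388.88, I))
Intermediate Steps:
Function('p')(a, U) = Add(Rational(-7, 2), Mul(Rational(1, 2), a)) (Function('p')(a, U) = Add(-1, Mul(Rational(1, 2), Add(a, Mul(-5, 1)))) = Add(-1, Mul(Rational(1, 2), Add(a, -5))) = Add(-1, Mul(Rational(1, 2), Add(-5, a))) = Add(-1, Add(Rational(-5, 2), Mul(Rational(1, 2), a))) = Add(Rational(-7, 2), Mul(Rational(1, 2), a)))
Function('T')(z) = Mul(-4, z) (Function('T')(z) = Mul(z, -4) = Mul(-4, z))
Function('x')(y) = Add(7, Mul(-1, Pow(Add(-4, y), Rational(1, 2)))) (Function('x')(y) = Add(7, Mul(-1, Pow(Add(y, Mul(-4, 1)), Rational(1, 2)))) = Add(7, Mul(-1, Pow(Add(y, -4), Rational(1, 2)))) = Add(7, Mul(-1, Pow(Add(-4, y), Rational(1, 2)))))
Mul(Add(124, Function('x')(Function('p')(0, -1))), 142) = Mul(Add(124, Add(7, Mul(-1, Pow(Add(-4, Add(Rational(-7, 2), Mul(Rational(1, 2), 0))), Rational(1, 2))))), 142) = Mul(Add(124, Add(7, Mul(-1, Pow(Add(-4, Add(Rational(-7, 2), 0)), Rational(1, 2))))), 142) = Mul(Add(124, Add(7, Mul(-1, Pow(Add(-4, Rational(-7, 2)), Rational(1, 2))))), 142) = Mul(Add(124, Add(7, Mul(-1, Pow(Rational(-15, 2), Rational(1, 2))))), 142) = Mul(Add(124, Add(7, Mul(-1, Mul(Rational(1, 2), I, Pow(30, Rational(1, 2)))))), 142) = Mul(Add(124, Add(7, Mul(Rational(-1, 2), I, Pow(30, Rational(1, 2))))), 142) = Mul(Add(131, Mul(Rational(-1, 2), I, Pow(30, Rational(1, 2)))), 142) = Add(18602, Mul(-71, I, Pow(30, Rational(1, 2))))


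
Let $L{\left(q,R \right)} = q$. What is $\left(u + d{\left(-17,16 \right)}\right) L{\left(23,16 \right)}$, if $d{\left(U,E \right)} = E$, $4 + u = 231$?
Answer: $5589$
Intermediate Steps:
$u = 227$ ($u = -4 + 231 = 227$)
$\left(u + d{\left(-17,16 \right)}\right) L{\left(23,16 \right)} = \left(227 + 16\right) 23 = 243 \cdot 23 = 5589$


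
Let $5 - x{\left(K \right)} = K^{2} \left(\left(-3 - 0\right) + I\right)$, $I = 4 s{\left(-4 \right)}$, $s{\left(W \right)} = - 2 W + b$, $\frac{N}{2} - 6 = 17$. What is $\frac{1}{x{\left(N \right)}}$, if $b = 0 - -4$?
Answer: $- \frac{1}{95215} \approx -1.0503 \cdot 10^{-5}$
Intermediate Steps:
$b = 4$ ($b = 0 + 4 = 4$)
$N = 46$ ($N = 12 + 2 \cdot 17 = 12 + 34 = 46$)
$s{\left(W \right)} = 4 - 2 W$ ($s{\left(W \right)} = - 2 W + 4 = 4 - 2 W$)
$I = 48$ ($I = 4 \left(4 - -8\right) = 4 \left(4 + 8\right) = 4 \cdot 12 = 48$)
$x{\left(K \right)} = 5 - 45 K^{2}$ ($x{\left(K \right)} = 5 - K^{2} \left(\left(-3 - 0\right) + 48\right) = 5 - K^{2} \left(\left(-3 + 0\right) + 48\right) = 5 - K^{2} \left(-3 + 48\right) = 5 - K^{2} \cdot 45 = 5 - 45 K^{2}$)
$\frac{1}{x{\left(N \right)}} = \frac{1}{5 - 45 \cdot 46^{2}} = \frac{1}{5 - 95220} = \frac{1}{-95215} = - \frac{1}{95215}$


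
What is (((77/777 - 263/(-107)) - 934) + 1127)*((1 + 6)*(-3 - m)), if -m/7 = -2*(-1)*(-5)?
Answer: -1186864441/11877 ≈ -99930.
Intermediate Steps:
m = 70 (m = -7*(-2*(-1))*(-5) = -14*(-5) = -7*(-10) = 70)
(((77/777 - 263/(-107)) - 934) + 1127)*((1 + 6)*(-3 - m)) = (((77/777 - 263/(-107)) - 934) + 1127)*((1 + 6)*(-3 - 1*70)) = (((77*(1/777) - 263*(-1/107)) - 934) + 1127)*(7*(-3 - 70)) = (((11/111 + 263/107) - 934) + 1127)*(7*(-73)) = ((30370/11877 - 934) + 1127)*(-511) = (-11062748/11877 + 1127)*(-511) = (2322631/11877)*(-511) = -1186864441/11877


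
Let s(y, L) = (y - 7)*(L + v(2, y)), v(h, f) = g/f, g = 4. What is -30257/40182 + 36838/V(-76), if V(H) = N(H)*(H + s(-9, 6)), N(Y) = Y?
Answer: 2477378789/1132971672 ≈ 2.1866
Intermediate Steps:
v(h, f) = 4/f
s(y, L) = (-7 + y)*(L + 4/y) (s(y, L) = (y - 7)*(L + 4/y) = (-7 + y)*(L + 4/y))
V(H) = H*(-800/9 + H) (V(H) = H*(H + (4 - 28/(-9) - 7*6 + 6*(-9))) = H*(H + (4 - 28*(-⅑) - 42 - 54)) = H*(H + (4 + 28/9 - 42 - 54)) = H*(H - 800/9) = H*(-800/9 + H))
-30257/40182 + 36838/V(-76) = -30257/40182 + 36838/(((⅑)*(-76)*(-800 + 9*(-76)))) = -30257*1/40182 + 36838/(((⅑)*(-76)*(-800 - 684))) = -30257/40182 + 36838/(((⅑)*(-76)*(-1484))) = -30257/40182 + 36838/(112784/9) = -30257/40182 + 36838*(9/112784) = -30257/40182 + 165771/56392 = 2477378789/1132971672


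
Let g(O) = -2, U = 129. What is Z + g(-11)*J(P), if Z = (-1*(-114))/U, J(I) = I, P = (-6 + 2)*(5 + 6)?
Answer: 3822/43 ≈ 88.884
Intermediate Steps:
P = -44 (P = -4*11 = -44)
Z = 38/43 (Z = -1*(-114)/129 = 114*(1/129) = 38/43 ≈ 0.88372)
Z + g(-11)*J(P) = 38/43 - 2*(-44) = 38/43 + 88 = 3822/43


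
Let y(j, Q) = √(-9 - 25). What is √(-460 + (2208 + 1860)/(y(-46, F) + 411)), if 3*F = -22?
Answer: 2*√((-46248 - 115*I*√34)/(411 + I*√34)) ≈ 0.0033087 - 21.216*I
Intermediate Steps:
F = -22/3 (F = (⅓)*(-22) = -22/3 ≈ -7.3333)
y(j, Q) = I*√34 (y(j, Q) = √(-34) = I*√34)
√(-460 + (2208 + 1860)/(y(-46, F) + 411)) = √(-460 + (2208 + 1860)/(I*√34 + 411)) = √(-460 + 4068/(411 + I*√34))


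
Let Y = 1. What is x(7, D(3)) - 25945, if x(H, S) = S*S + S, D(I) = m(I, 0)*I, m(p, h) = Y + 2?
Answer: -25855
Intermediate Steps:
m(p, h) = 3 (m(p, h) = 1 + 2 = 3)
D(I) = 3*I
x(H, S) = S + S² (x(H, S) = S² + S = S + S²)
x(7, D(3)) - 25945 = (3*3)*(1 + 3*3) - 25945 = 9*(1 + 9) - 25945 = 9*10 - 25945 = 90 - 25945 = -25855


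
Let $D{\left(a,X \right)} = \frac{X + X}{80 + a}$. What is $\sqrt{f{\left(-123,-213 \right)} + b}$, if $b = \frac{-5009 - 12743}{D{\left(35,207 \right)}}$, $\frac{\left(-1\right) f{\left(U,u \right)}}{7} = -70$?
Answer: $\frac{i \sqrt{39970}}{3} \approx 66.642 i$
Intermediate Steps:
$D{\left(a,X \right)} = \frac{2 X}{80 + a}$
$f{\left(U,u \right)} = 490$ ($f{\left(U,u \right)} = \left(-7\right) \left(-70\right) = 490$)
$b = - \frac{44380}{9}$ ($b = \frac{-5009 - 12743}{2 \cdot 207 \frac{1}{80 + 35}} = \frac{-5009 - 12743}{2 \cdot 207 \cdot \frac{1}{115}} = - \frac{17752}{2 \cdot 207 \cdot \frac{1}{115}} = - \frac{17752}{\frac{18}{5}} = \left(-17752\right) \frac{5}{18} = - \frac{44380}{9} \approx -4931.1$)
$\sqrt{f{\left(-123,-213 \right)} + b} = \sqrt{490 - \frac{44380}{9}} = \sqrt{- \frac{39970}{9}} = \frac{i \sqrt{39970}}{3}$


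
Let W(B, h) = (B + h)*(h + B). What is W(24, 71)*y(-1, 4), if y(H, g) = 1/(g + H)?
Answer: 9025/3 ≈ 3008.3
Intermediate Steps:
W(B, h) = (B + h)² (W(B, h) = (B + h)*(B + h) = (B + h)²)
y(H, g) = 1/(H + g)
W(24, 71)*y(-1, 4) = (24 + 71)²/(-1 + 4) = 95²/3 = 9025*(⅓) = 9025/3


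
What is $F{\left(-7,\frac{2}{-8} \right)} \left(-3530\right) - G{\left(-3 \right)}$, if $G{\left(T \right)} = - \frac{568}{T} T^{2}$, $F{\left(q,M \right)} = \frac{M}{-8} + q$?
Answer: $\frac{366331}{16} \approx 22896.0$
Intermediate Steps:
$F{\left(q,M \right)} = q - \frac{M}{8}$ ($F{\left(q,M \right)} = - \frac{M}{8} + q = q - \frac{M}{8}$)
$G{\left(T \right)} = - 568 T$
$F{\left(-7,\frac{2}{-8} \right)} \left(-3530\right) - G{\left(-3 \right)} = \left(-7 - \frac{2 \frac{1}{-8}}{8}\right) \left(-3530\right) - \left(-568\right) \left(-3\right) = \left(-7 - \frac{2 \left(- \frac{1}{8}\right)}{8}\right) \left(-3530\right) - 1704 = \left(-7 - - \frac{1}{32}\right) \left(-3530\right) - 1704 = \left(-7 + \frac{1}{32}\right) \left(-3530\right) - 1704 = \left(- \frac{223}{32}\right) \left(-3530\right) - 1704 = \frac{393595}{16} - 1704 = \frac{366331}{16}$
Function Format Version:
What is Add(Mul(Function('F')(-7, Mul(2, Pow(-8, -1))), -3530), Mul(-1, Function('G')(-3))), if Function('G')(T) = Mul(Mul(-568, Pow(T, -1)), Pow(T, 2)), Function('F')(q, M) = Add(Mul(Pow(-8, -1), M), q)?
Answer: Rational(366331, 16) ≈ 22896.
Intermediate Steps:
Function('F')(q, M) = Add(q, Mul(Rational(-1, 8), M)) (Function('F')(q, M) = Add(Mul(Rational(-1, 8), M), q) = Add(q, Mul(Rational(-1, 8), M)))
Function('G')(T) = Mul(-568, T)
Add(Mul(Function('F')(-7, Mul(2, Pow(-8, -1))), -3530), Mul(-1, Function('G')(-3))) = Add(Mul(Add(-7, Mul(Rational(-1, 8), Mul(2, Pow(-8, -1)))), -3530), Mul(-1, Mul(-568, -3))) = Add(Mul(Add(-7, Mul(Rational(-1, 8), Mul(2, Rational(-1, 8)))), -3530), Mul(-1, 1704)) = Add(Mul(Add(-7, Mul(Rational(-1, 8), Rational(-1, 4))), -3530), -1704) = Add(Mul(Add(-7, Rational(1, 32)), -3530), -1704) = Add(Mul(Rational(-223, 32), -3530), -1704) = Add(Rational(393595, 16), -1704) = Rational(366331, 16)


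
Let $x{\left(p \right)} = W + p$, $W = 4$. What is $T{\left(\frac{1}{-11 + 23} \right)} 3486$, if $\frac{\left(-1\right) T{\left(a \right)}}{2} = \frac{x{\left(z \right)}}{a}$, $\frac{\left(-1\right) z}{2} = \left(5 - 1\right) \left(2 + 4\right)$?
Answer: $3681216$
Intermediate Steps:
$z = -48$ ($z = - 2 \left(5 - 1\right) \left(2 + 4\right) = - 2 \cdot 4 \cdot 6 = \left(-2\right) 24 = -48$)
$x{\left(p \right)} = 4 + p$
$T{\left(a \right)} = \frac{88}{a}$ ($T{\left(a \right)} = - 2 \frac{4 - 48}{a} = - 2 \left(- \frac{44}{a}\right) = \frac{88}{a}$)
$T{\left(\frac{1}{-11 + 23} \right)} 3486 = \frac{88}{\frac{1}{-11 + 23}} \cdot 3486 = \frac{88}{\frac{1}{12}} \cdot 3486 = 88 \frac{1}{\frac{1}{12}} \cdot 3486 = 88 \cdot 12 \cdot 3486 = 1056 \cdot 3486 = 3681216$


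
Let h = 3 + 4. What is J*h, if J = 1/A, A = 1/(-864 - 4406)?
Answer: -36890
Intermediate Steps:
h = 7
A = -1/5270 (A = 1/(-5270) = -1/5270 ≈ -0.00018975)
J = -5270 (J = 1/(-1/5270) = -5270)
J*h = -5270*7 = -36890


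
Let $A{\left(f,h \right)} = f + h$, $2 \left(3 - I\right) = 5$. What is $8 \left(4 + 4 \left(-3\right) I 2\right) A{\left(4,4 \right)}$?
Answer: $-512$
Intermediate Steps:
$I = \frac{1}{2}$ ($I = 3 - \frac{5}{2} = \frac{1}{2} \approx 0.5$)
$8 \left(4 + 4 \left(-3\right) I 2\right) A{\left(4,4 \right)} = 8 \left(4 + 4 \left(-3\right) \frac{1}{2} \cdot 2\right) \left(4 + 4\right) = 8 \left(4 + \left(-12\right) \frac{1}{2} \cdot 2\right) 8 = 8 \left(4 - 12\right) 8 = 8 \left(-8\right) 8 = \left(-64\right) 8 = -512$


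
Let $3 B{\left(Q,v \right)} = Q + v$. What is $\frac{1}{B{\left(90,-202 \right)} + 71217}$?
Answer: $\frac{3}{213539} \approx 1.4049 \cdot 10^{-5}$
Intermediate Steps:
$B{\left(Q,v \right)} = \frac{Q}{3} + \frac{v}{3}$ ($B{\left(Q,v \right)} = \frac{Q + v}{3} = \frac{Q}{3} + \frac{v}{3}$)
$\frac{1}{B{\left(90,-202 \right)} + 71217} = \frac{1}{\left(\frac{1}{3} \cdot 90 + \frac{1}{3} \left(-202\right)\right) + 71217} = \frac{1}{\left(30 - \frac{202}{3}\right) + 71217} = \frac{1}{- \frac{112}{3} + 71217} = \frac{1}{\frac{213539}{3}} = \frac{3}{213539}$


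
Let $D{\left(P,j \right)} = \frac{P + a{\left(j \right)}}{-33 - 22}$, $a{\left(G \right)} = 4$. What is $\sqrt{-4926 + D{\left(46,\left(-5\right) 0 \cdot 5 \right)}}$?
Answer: $\frac{2 i \sqrt{149039}}{11} \approx 70.192 i$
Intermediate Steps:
$D{\left(P,j \right)} = - \frac{4}{55} - \frac{P}{55}$ ($D{\left(P,j \right)} = \frac{P + 4}{-33 - 22} = \frac{4 + P}{-55} = \left(4 + P\right) \left(- \frac{1}{55}\right) = - \frac{4}{55} - \frac{P}{55}$)
$\sqrt{-4926 + D{\left(46,\left(-5\right) 0 \cdot 5 \right)}} = \sqrt{-4926 - \frac{10}{11}} = \sqrt{- \frac{54196}{11}} = \frac{2 i \sqrt{149039}}{11}$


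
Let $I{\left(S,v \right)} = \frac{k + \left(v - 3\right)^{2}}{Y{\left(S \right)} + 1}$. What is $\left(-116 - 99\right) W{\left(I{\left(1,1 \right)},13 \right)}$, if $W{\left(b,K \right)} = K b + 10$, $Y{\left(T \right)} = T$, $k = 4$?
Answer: $-13330$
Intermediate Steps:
$I{\left(S,v \right)} = \frac{4 + \left(-3 + v\right)^{2}}{1 + S}$ ($I{\left(S,v \right)} = \frac{4 + \left(v - 3\right)^{2}}{S + 1} = \frac{4 + \left(-3 + v\right)^{2}}{1 + S}$)
$W{\left(b,K \right)} = 10 + K b$
$\left(-116 - 99\right) W{\left(I{\left(1,1 \right)},13 \right)} = \left(-116 - 99\right) \left(10 + 13 \frac{4 + \left(-3 + 1\right)^{2}}{1 + 1}\right) = - 215 \left(10 + 13 \frac{4 + \left(-2\right)^{2}}{2}\right) = - 215 \left(10 + 13 \frac{4 + 4}{2}\right) = - 215 \left(10 + 13 \cdot \frac{1}{2} \cdot 8\right) = - 215 \left(10 + 13 \cdot 4\right) = - 215 \left(10 + 52\right) = \left(-215\right) 62 = -13330$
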